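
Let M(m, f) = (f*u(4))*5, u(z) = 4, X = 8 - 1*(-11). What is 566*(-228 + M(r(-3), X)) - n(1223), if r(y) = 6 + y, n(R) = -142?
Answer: 86174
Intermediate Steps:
X = 19 (X = 8 + 11 = 19)
M(m, f) = 20*f (M(m, f) = (f*4)*5 = (4*f)*5 = 20*f)
566*(-228 + M(r(-3), X)) - n(1223) = 566*(-228 + 20*19) - 1*(-142) = 566*(-228 + 380) + 142 = 566*152 + 142 = 86032 + 142 = 86174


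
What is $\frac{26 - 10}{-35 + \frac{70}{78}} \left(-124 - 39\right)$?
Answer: $\frac{50856}{665} \approx 76.475$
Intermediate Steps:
$\frac{26 - 10}{-35 + \frac{70}{78}} \left(-124 - 39\right) = \frac{16}{-35 + 70 \cdot \frac{1}{78}} \left(-163\right) = \frac{16}{-35 + \frac{35}{39}} \left(-163\right) = \frac{16}{- \frac{1330}{39}} \left(-163\right) = 16 \left(- \frac{39}{1330}\right) \left(-163\right) = \left(- \frac{312}{665}\right) \left(-163\right) = \frac{50856}{665}$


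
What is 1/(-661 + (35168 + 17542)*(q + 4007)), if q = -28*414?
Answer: -1/399806011 ≈ -2.5012e-9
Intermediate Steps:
q = -11592
1/(-661 + (35168 + 17542)*(q + 4007)) = 1/(-661 + (35168 + 17542)*(-11592 + 4007)) = 1/(-661 + 52710*(-7585)) = 1/(-661 - 399805350) = 1/(-399806011) = -1/399806011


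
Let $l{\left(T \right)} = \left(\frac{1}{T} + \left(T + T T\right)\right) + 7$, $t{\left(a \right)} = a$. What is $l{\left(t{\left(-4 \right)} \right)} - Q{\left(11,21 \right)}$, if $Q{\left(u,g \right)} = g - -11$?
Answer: $- \frac{53}{4} \approx -13.25$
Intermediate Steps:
$Q{\left(u,g \right)} = 11 + g$ ($Q{\left(u,g \right)} = g + 11 = 11 + g$)
$l{\left(T \right)} = 7 + T + \frac{1}{T} + T^{2}$ ($l{\left(T \right)} = \left(\frac{1}{T} + \left(T + T^{2}\right)\right) + 7 = \left(T + \frac{1}{T} + T^{2}\right) + 7 = 7 + T + \frac{1}{T} + T^{2}$)
$l{\left(t{\left(-4 \right)} \right)} - Q{\left(11,21 \right)} = \left(7 - 4 + \frac{1}{-4} + \left(-4\right)^{2}\right) - \left(11 + 21\right) = \left(7 - 4 - \frac{1}{4} + 16\right) - 32 = \frac{75}{4} - 32 = - \frac{53}{4}$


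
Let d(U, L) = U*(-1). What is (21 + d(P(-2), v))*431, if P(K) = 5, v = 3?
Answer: 6896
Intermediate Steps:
d(U, L) = -U
(21 + d(P(-2), v))*431 = (21 - 1*5)*431 = (21 - 5)*431 = 16*431 = 6896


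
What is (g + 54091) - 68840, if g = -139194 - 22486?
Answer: -176429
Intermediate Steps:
g = -161680
(g + 54091) - 68840 = (-161680 + 54091) - 68840 = -107589 - 68840 = -176429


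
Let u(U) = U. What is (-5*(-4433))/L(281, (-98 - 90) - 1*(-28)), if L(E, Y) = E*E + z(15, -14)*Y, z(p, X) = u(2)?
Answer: 22165/78641 ≈ 0.28185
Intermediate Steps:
z(p, X) = 2
L(E, Y) = E**2 + 2*Y (L(E, Y) = E*E + 2*Y = E**2 + 2*Y)
(-5*(-4433))/L(281, (-98 - 90) - 1*(-28)) = (-5*(-4433))/(281**2 + 2*((-98 - 90) - 1*(-28))) = 22165/(78961 + 2*(-188 + 28)) = 22165/(78961 + 2*(-160)) = 22165/(78961 - 320) = 22165/78641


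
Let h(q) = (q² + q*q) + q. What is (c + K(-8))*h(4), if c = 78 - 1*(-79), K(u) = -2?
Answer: 5580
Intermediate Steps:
c = 157 (c = 78 + 79 = 157)
h(q) = q + 2*q² (h(q) = (q² + q²) + q = 2*q² + q = q + 2*q²)
(c + K(-8))*h(4) = (157 - 2)*(4*(1 + 2*4)) = 155*(4*(1 + 8)) = 155*(4*9) = 155*36 = 5580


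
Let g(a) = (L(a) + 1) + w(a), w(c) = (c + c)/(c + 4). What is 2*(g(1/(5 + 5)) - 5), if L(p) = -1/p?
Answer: -1144/41 ≈ -27.902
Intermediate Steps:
w(c) = 2*c/(4 + c) (w(c) = (2*c)/(4 + c) = 2*c/(4 + c))
g(a) = 1 - 1/a + 2*a/(4 + a) (g(a) = (-1/a + 1) + 2*a/(4 + a) = (1 - 1/a) + 2*a/(4 + a) = 1 - 1/a + 2*a/(4 + a))
2*(g(1/(5 + 5)) - 5) = 2*((-4 + 3/(5 + 5) + 3*(1/(5 + 5))²)/((1/(5 + 5))*(4 + 1/(5 + 5))) - 5) = 2*((-4 + 3/10 + 3*(1/10)²)/((1/10)*(4 + 1/10)) - 5) = 2*((-4 + 3*(⅒) + 3*(⅒)²)/((⅒)*(4 + ⅒)) - 5) = 2*(10*(-4 + 3/10 + 3*(1/100))/(41/10) - 5) = 2*(10*(10/41)*(-4 + 3/10 + 3/100) - 5) = 2*(10*(10/41)*(-367/100) - 5) = 2*(-367/41 - 5) = 2*(-572/41) = -1144/41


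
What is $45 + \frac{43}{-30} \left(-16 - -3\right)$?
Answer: $\frac{1909}{30} \approx 63.633$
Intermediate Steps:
$45 + \frac{43}{-30} \left(-16 - -3\right) = 45 + 43 \left(- \frac{1}{30}\right) \left(-16 + 3\right) = 45 - - \frac{559}{30} = 45 + \frac{559}{30} = \frac{1909}{30}$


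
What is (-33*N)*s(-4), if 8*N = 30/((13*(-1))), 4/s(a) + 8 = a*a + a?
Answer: 495/52 ≈ 9.5192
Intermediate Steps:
s(a) = 4/(-8 + a + a²) (s(a) = 4/(-8 + (a*a + a)) = 4/(-8 + (a² + a)) = 4/(-8 + (a + a²)) = 4/(-8 + a + a²))
N = -15/52 (N = (30/((13*(-1))))/8 = (30/(-13))/8 = (30*(-1/13))/8 = (⅛)*(-30/13) = -15/52 ≈ -0.28846)
(-33*N)*s(-4) = (-33*(-15/52))*(4/(-8 - 4 + (-4)²)) = 495*(4/(-8 - 4 + 16))/52 = 495*(4/4)/52 = 495*(4*(¼))/52 = (495/52)*1 = 495/52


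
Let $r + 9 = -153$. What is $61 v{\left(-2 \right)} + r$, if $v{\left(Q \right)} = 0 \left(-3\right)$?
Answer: $-162$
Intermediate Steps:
$v{\left(Q \right)} = 0$
$r = -162$ ($r = -9 - 153 = -162$)
$61 v{\left(-2 \right)} + r = 61 \cdot 0 - 162 = 0 - 162 = -162$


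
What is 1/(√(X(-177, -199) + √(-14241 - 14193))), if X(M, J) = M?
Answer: (-177 + I*√28434)^(-½) ≈ 0.023758 - 0.059381*I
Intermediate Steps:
1/(√(X(-177, -199) + √(-14241 - 14193))) = 1/(√(-177 + √(-14241 - 14193))) = 1/(√(-177 + √(-28434))) = 1/(√(-177 + I*√28434)) = (-177 + I*√28434)^(-½)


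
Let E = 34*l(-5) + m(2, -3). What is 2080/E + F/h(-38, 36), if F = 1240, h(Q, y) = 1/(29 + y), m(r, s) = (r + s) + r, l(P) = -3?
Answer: 8138520/101 ≈ 80579.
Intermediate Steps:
m(r, s) = s + 2*r
E = -101 (E = 34*(-3) + (-3 + 2*2) = -102 + (-3 + 4) = -102 + 1 = -101)
2080/E + F/h(-38, 36) = 2080/(-101) + 1240/(1/(29 + 36)) = 2080*(-1/101) + 1240/(1/65) = -2080/101 + 1240/(1/65) = -2080/101 + 1240*65 = -2080/101 + 80600 = 8138520/101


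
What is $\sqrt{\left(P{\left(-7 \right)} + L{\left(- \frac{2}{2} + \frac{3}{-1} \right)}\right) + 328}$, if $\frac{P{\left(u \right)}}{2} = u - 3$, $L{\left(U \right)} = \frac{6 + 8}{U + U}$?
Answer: $\frac{35}{2} \approx 17.5$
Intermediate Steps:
$L{\left(U \right)} = \frac{7}{U}$ ($L{\left(U \right)} = \frac{14}{2 U} = 14 \frac{1}{2 U} = \frac{7}{U}$)
$P{\left(u \right)} = -6 + 2 u$ ($P{\left(u \right)} = 2 \left(u - 3\right) = 2 \left(-3 + u\right) = -6 + 2 u$)
$\sqrt{\left(P{\left(-7 \right)} + L{\left(- \frac{2}{2} + \frac{3}{-1} \right)}\right) + 328} = \sqrt{\left(\left(-6 + 2 \left(-7\right)\right) + \frac{7}{- \frac{2}{2} + \frac{3}{-1}}\right) + 328} = \sqrt{\left(\left(-6 - 14\right) + \frac{7}{\left(-2\right) \frac{1}{2} + 3 \left(-1\right)}\right) + 328} = \sqrt{\left(-20 + \frac{7}{-1 - 3}\right) + 328} = \sqrt{\left(-20 + \frac{7}{-4}\right) + 328} = \sqrt{\left(-20 + 7 \left(- \frac{1}{4}\right)\right) + 328} = \sqrt{\left(-20 - \frac{7}{4}\right) + 328} = \sqrt{- \frac{87}{4} + 328} = \sqrt{\frac{1225}{4}} = \frac{35}{2}$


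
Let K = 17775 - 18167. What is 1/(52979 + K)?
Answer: 1/52587 ≈ 1.9016e-5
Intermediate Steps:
K = -392
1/(52979 + K) = 1/(52979 - 392) = 1/52587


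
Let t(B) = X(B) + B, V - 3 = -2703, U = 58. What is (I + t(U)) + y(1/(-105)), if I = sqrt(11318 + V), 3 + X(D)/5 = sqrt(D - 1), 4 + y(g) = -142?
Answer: -103 + sqrt(8618) + 5*sqrt(57) ≈ 27.582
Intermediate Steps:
y(g) = -146 (y(g) = -4 - 142 = -146)
V = -2700 (V = 3 - 2703 = -2700)
X(D) = -15 + 5*sqrt(-1 + D) (X(D) = -15 + 5*sqrt(D - 1) = -15 + 5*sqrt(-1 + D))
I = sqrt(8618) (I = sqrt(11318 - 2700) = sqrt(8618) ≈ 92.833)
t(B) = -15 + B + 5*sqrt(-1 + B) (t(B) = (-15 + 5*sqrt(-1 + B)) + B = -15 + B + 5*sqrt(-1 + B))
(I + t(U)) + y(1/(-105)) = (sqrt(8618) + (-15 + 58 + 5*sqrt(-1 + 58))) - 146 = (sqrt(8618) + (-15 + 58 + 5*sqrt(57))) - 146 = (sqrt(8618) + (43 + 5*sqrt(57))) - 146 = (43 + sqrt(8618) + 5*sqrt(57)) - 146 = -103 + sqrt(8618) + 5*sqrt(57)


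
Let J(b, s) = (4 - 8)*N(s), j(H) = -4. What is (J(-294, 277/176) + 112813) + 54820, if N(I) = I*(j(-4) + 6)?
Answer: 3687649/22 ≈ 1.6762e+5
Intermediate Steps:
N(I) = 2*I (N(I) = I*(-4 + 6) = I*2 = 2*I)
J(b, s) = -8*s (J(b, s) = (4 - 8)*(2*s) = -8*s)
(J(-294, 277/176) + 112813) + 54820 = (-2216/176 + 112813) + 54820 = (-8*277/176 + 112813) + 54820 = (-277/22 + 112813) + 54820 = 2481609/22 + 54820 = 3687649/22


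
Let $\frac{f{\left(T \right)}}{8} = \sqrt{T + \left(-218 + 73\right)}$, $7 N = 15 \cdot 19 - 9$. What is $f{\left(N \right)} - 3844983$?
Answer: $-3844983 + \frac{8 i \sqrt{5173}}{7} \approx -3.845 \cdot 10^{6} + 82.198 i$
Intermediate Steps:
$N = \frac{276}{7}$ ($N = \frac{15 \cdot 19 - 9}{7} = \frac{285 - 9}{7} = \frac{1}{7} \cdot 276 = \frac{276}{7} \approx 39.429$)
$f{\left(T \right)} = 8 \sqrt{-145 + T}$ ($f{\left(T \right)} = 8 \sqrt{T + \left(-218 + 73\right)} = 8 \sqrt{T - 145} = 8 \sqrt{-145 + T}$)
$f{\left(N \right)} - 3844983 = 8 \sqrt{-145 + \frac{276}{7}} - 3844983 = 8 \sqrt{- \frac{739}{7}} - 3844983 = 8 \frac{i \sqrt{5173}}{7} - 3844983 = \frac{8 i \sqrt{5173}}{7} - 3844983 = -3844983 + \frac{8 i \sqrt{5173}}{7}$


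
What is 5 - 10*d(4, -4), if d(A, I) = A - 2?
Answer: -15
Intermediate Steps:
d(A, I) = -2 + A
5 - 10*d(4, -4) = 5 - 10*(-2 + 4) = 5 - 10*2 = 5 - 20 = -15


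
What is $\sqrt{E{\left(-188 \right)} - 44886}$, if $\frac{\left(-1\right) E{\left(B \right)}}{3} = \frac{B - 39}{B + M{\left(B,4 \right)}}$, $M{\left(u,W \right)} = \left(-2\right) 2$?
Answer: $\frac{i \sqrt{2872931}}{8} \approx 211.87 i$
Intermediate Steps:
$M{\left(u,W \right)} = -4$
$E{\left(B \right)} = - \frac{3 \left(-39 + B\right)}{-4 + B}$ ($E{\left(B \right)} = - 3 \frac{B - 39}{B - 4} = - 3 \frac{-39 + B}{-4 + B} = - \frac{3 \left(-39 + B\right)}{-4 + B}$)
$\sqrt{E{\left(-188 \right)} - 44886} = \sqrt{\frac{3 \left(39 - -188\right)}{-4 - 188} - 44886} = \sqrt{\frac{3 \left(39 + 188\right)}{-192} - 44886} = \sqrt{3 \left(- \frac{1}{192}\right) 227 - 44886} = \sqrt{- \frac{227}{64} - 44886} = \sqrt{- \frac{2872931}{64}} = \frac{i \sqrt{2872931}}{8}$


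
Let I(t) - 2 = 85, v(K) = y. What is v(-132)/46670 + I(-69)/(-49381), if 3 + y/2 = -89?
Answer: -6573197/1152305635 ≈ -0.0057044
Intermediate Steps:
y = -184 (y = -6 + 2*(-89) = -6 - 178 = -184)
v(K) = -184
I(t) = 87 (I(t) = 2 + 85 = 87)
v(-132)/46670 + I(-69)/(-49381) = -184/46670 + 87/(-49381) = -184*1/46670 + 87*(-1/49381) = -92/23335 - 87/49381 = -6573197/1152305635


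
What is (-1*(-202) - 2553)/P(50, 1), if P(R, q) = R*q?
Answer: -2351/50 ≈ -47.020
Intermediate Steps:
(-1*(-202) - 2553)/P(50, 1) = (-1*(-202) - 2553)/((50*1)) = (202 - 2553)/50 = -2351*1/50 = -2351/50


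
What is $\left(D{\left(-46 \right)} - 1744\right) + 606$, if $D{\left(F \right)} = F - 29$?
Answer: $-1213$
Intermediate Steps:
$D{\left(F \right)} = -29 + F$
$\left(D{\left(-46 \right)} - 1744\right) + 606 = \left(\left(-29 - 46\right) - 1744\right) + 606 = \left(-75 - 1744\right) + 606 = -1819 + 606 = -1213$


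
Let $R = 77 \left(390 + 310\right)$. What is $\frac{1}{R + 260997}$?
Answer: $\frac{1}{314897} \approx 3.1756 \cdot 10^{-6}$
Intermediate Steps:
$R = 53900$ ($R = 77 \cdot 700 = 53900$)
$\frac{1}{R + 260997} = \frac{1}{53900 + 260997} = \frac{1}{314897}$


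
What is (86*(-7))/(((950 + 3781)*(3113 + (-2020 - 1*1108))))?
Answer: 602/70965 ≈ 0.0084831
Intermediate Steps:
(86*(-7))/(((950 + 3781)*(3113 + (-2020 - 1*1108)))) = -602*1/(4731*(3113 + (-2020 - 1108))) = -602*1/(4731*(3113 - 3128)) = -602/(4731*(-15)) = -602/(-70965) = -602*(-1/70965) = 602/70965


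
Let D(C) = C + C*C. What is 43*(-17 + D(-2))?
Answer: -645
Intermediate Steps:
D(C) = C + C**2
43*(-17 + D(-2)) = 43*(-17 - 2*(1 - 2)) = 43*(-17 - 2*(-1)) = 43*(-17 + 2) = 43*(-15) = -645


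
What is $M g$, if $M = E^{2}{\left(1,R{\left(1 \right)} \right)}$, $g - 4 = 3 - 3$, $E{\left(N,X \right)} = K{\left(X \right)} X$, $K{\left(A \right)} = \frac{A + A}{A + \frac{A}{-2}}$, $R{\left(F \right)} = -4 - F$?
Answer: $1600$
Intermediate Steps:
$K{\left(A \right)} = 4$ ($K{\left(A \right)} = \frac{2 A}{A + A \left(- \frac{1}{2}\right)} = \frac{2 A}{A - \frac{A}{2}} = \frac{2 A}{\frac{1}{2} A} = 2 A \frac{2}{A} = 4$)
$E{\left(N,X \right)} = 4 X$
$g = 4$ ($g = 4 + \left(3 - 3\right) = 4 + 0 = 4$)
$M = 400$ ($M = \left(4 \left(-4 - 1\right)\right)^{2} = \left(4 \left(-5\right)\right)^{2} = \left(-20\right)^{2} = 400$)
$M g = 400 \cdot 4 = 1600$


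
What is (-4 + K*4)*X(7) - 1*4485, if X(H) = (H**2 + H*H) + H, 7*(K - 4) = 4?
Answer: -2985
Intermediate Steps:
K = 32/7 (K = 4 + (1/7)*4 = 4 + 4/7 = 32/7 ≈ 4.5714)
X(H) = H + 2*H**2 (X(H) = (H**2 + H**2) + H = 2*H**2 + H = H + 2*H**2)
(-4 + K*4)*X(7) - 1*4485 = (-4 + (32/7)*4)*(7*(1 + 2*7)) - 1*4485 = (-4 + 128/7)*(7*(1 + 14)) - 4485 = 100*(7*15)/7 - 4485 = (100/7)*105 - 4485 = 1500 - 4485 = -2985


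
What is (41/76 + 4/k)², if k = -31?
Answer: 935089/5550736 ≈ 0.16846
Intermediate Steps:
(41/76 + 4/k)² = (41/76 + 4/(-31))² = (41*(1/76) + 4*(-1/31))² = (41/76 - 4/31)² = (967/2356)² = 935089/5550736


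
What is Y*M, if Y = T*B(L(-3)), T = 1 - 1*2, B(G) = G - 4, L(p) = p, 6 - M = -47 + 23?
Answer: 210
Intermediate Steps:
M = 30 (M = 6 - (-47 + 23) = 6 - 1*(-24) = 6 + 24 = 30)
B(G) = -4 + G
T = -1 (T = 1 - 2 = -1)
Y = 7 (Y = -(-4 - 3) = -1*(-7) = 7)
Y*M = 7*30 = 210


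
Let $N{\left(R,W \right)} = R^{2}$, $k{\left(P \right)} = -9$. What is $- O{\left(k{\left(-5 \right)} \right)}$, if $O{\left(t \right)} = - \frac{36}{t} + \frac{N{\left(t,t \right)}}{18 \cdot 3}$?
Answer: $- \frac{11}{2} \approx -5.5$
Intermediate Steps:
$O{\left(t \right)} = - \frac{36}{t} + \frac{t^{2}}{54}$ ($O{\left(t \right)} = - \frac{36}{t} + \frac{t^{2}}{18 \cdot 3} = - \frac{36}{t} + \frac{t^{2}}{54}$)
$- O{\left(k{\left(-5 \right)} \right)} = - \frac{-1944 + \left(-9\right)^{3}}{54 \left(-9\right)} = - \frac{\left(-1\right) \left(-1944 - 729\right)}{54 \cdot 9} = - \frac{\left(-1\right) \left(-2673\right)}{54 \cdot 9} = \left(-1\right) \frac{11}{2} = - \frac{11}{2}$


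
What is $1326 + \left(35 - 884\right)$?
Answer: $477$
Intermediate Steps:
$1326 + \left(35 - 884\right) = 1326 - 849 = 477$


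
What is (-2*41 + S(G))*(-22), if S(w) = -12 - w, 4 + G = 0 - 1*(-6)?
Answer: 2112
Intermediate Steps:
G = 2 (G = -4 + (0 - 1*(-6)) = -4 + (0 + 6) = -4 + 6 = 2)
(-2*41 + S(G))*(-22) = (-2*41 + (-12 - 1*2))*(-22) = (-82 + (-12 - 2))*(-22) = (-82 - 14)*(-22) = -96*(-22) = 2112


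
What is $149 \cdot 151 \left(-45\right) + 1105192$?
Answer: $92737$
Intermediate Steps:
$149 \cdot 151 \left(-45\right) + 1105192 = 22499 \left(-45\right) + 1105192 = -1012455 + 1105192 = 92737$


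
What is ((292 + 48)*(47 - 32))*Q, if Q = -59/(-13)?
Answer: 300900/13 ≈ 23146.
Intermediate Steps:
Q = 59/13 (Q = -59*(-1/13) = 59/13 ≈ 4.5385)
((292 + 48)*(47 - 32))*Q = ((292 + 48)*(47 - 32))*(59/13) = (340*15)*(59/13) = 5100*(59/13) = 300900/13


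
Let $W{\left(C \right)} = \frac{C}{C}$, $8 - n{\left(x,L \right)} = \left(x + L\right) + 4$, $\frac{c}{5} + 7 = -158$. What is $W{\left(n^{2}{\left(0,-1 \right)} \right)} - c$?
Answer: $826$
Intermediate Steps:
$c = -825$ ($c = -35 + 5 \left(-158\right) = -35 - 790 = -825$)
$n{\left(x,L \right)} = 4 - L - x$ ($n{\left(x,L \right)} = 8 - \left(\left(x + L\right) + 4\right) = 8 - \left(\left(L + x\right) + 4\right) = 8 - \left(4 + L + x\right) = 4 - L - x$)
$W{\left(C \right)} = 1$
$W{\left(n^{2}{\left(0,-1 \right)} \right)} - c = 1 - -825 = 1 + 825 = 826$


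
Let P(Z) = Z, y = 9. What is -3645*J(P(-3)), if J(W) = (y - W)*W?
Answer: 131220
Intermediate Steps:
J(W) = W*(9 - W) (J(W) = (9 - W)*W = W*(9 - W))
-3645*J(P(-3)) = -(-10935)*(9 - 1*(-3)) = -(-10935)*(9 + 3) = -(-10935)*12 = -3645*(-36) = 131220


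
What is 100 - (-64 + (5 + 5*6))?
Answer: 129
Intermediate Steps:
100 - (-64 + (5 + 5*6)) = 100 - (-64 + (5 + 30)) = 100 - (-64 + 35) = 100 - 1*(-29) = 100 + 29 = 129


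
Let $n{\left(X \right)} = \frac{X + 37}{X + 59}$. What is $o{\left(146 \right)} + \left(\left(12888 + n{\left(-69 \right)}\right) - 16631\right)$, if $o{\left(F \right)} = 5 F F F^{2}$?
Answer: $\frac{11359277701}{5} \approx 2.2719 \cdot 10^{9}$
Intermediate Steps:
$n{\left(X \right)} = \frac{37 + X}{59 + X}$
$o{\left(F \right)} = 5 F^{4}$ ($o{\left(F \right)} = 5 F^{2} F^{2} = 5 F^{4}$)
$o{\left(146 \right)} + \left(\left(12888 + n{\left(-69 \right)}\right) - 16631\right) = 5 \cdot 146^{4} - \left(3743 - \frac{37 - 69}{59 - 69}\right) = 5 \cdot 454371856 - \left(3743 - \frac{1}{-10} \left(-32\right)\right) = 2271859280 + \left(\left(12888 - - \frac{16}{5}\right) - 16631\right) = 2271859280 + \left(\left(12888 + \frac{16}{5}\right) - 16631\right) = 2271859280 + \left(\frac{64456}{5} - 16631\right) = 2271859280 - \frac{18699}{5} = \frac{11359277701}{5}$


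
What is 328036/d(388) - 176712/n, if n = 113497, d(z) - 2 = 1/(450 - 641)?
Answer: 7111073134100/43242357 ≈ 1.6445e+5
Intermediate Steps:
d(z) = 381/191 (d(z) = 2 + 1/(450 - 641) = 2 + 1/(-191) = 2 - 1/191 = 381/191)
328036/d(388) - 176712/n = 328036/(381/191) - 176712/113497 = 328036*(191/381) - 176712*1/113497 = 62654876/381 - 176712/113497 = 7111073134100/43242357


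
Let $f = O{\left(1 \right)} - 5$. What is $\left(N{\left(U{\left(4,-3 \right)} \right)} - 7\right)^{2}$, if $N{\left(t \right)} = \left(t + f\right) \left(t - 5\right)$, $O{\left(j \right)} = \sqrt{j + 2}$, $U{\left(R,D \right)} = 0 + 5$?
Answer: $49$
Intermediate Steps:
$U{\left(R,D \right)} = 5$
$O{\left(j \right)} = \sqrt{2 + j}$
$f = -5 + \sqrt{3}$ ($f = \sqrt{2 + 1} - 5 = \sqrt{3} - 5 = -5 + \sqrt{3} \approx -3.2679$)
$N{\left(t \right)} = \left(-5 + t\right) \left(-5 + t + \sqrt{3}\right)$ ($N{\left(t \right)} = \left(t - \left(5 - \sqrt{3}\right)\right) \left(t - 5\right) = \left(-5 + t + \sqrt{3}\right) \left(-5 + t\right) = \left(-5 + t\right) \left(-5 + t + \sqrt{3}\right)$)
$\left(N{\left(U{\left(4,-3 \right)} \right)} - 7\right)^{2} = \left(\left(25 + 5^{2} - 50 - 5 \sqrt{3} + 5 \sqrt{3}\right) - 7\right)^{2} = \left(\left(25 + 25 - 50 - 5 \sqrt{3} + 5 \sqrt{3}\right) - 7\right)^{2} = \left(0 - 7\right)^{2} = \left(-7\right)^{2} = 49$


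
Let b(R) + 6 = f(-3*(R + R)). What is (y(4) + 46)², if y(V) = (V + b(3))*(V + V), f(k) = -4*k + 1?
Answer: 376996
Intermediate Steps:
f(k) = 1 - 4*k
b(R) = -5 + 24*R (b(R) = -6 + (1 - (-12)*(R + R)) = -6 + (1 - (-12)*2*R) = -6 + (1 - (-24)*R) = -6 + (1 + 24*R) = -5 + 24*R)
y(V) = 2*V*(67 + V) (y(V) = (V + (-5 + 24*3))*(V + V) = (V + (-5 + 72))*(2*V) = (V + 67)*(2*V) = (67 + V)*(2*V) = 2*V*(67 + V))
(y(4) + 46)² = (2*4*(67 + 4) + 46)² = (2*4*71 + 46)² = (568 + 46)² = 614² = 376996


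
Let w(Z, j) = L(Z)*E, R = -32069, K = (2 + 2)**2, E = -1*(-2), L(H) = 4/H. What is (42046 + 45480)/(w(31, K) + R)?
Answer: -2713306/994131 ≈ -2.7293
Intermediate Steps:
E = 2
K = 16 (K = 4**2 = 16)
w(Z, j) = 8/Z (w(Z, j) = (4/Z)*2 = 8/Z)
(42046 + 45480)/(w(31, K) + R) = (42046 + 45480)/(8/31 - 32069) = 87526/(8*(1/31) - 32069) = 87526/(8/31 - 32069) = 87526/(-994131/31) = 87526*(-31/994131) = -2713306/994131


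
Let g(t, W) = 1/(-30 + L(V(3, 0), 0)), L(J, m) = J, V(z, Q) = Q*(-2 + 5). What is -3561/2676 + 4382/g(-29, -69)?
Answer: -117263507/892 ≈ -1.3146e+5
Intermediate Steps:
V(z, Q) = 3*Q (V(z, Q) = Q*3 = 3*Q)
g(t, W) = -1/30 (g(t, W) = 1/(-30 + 3*0) = 1/(-30 + 0) = 1/(-30) = -1/30)
-3561/2676 + 4382/g(-29, -69) = -3561/2676 + 4382/(-1/30) = -3561*1/2676 + 4382*(-30) = -1187/892 - 131460 = -117263507/892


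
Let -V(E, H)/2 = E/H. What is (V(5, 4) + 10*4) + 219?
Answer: 513/2 ≈ 256.50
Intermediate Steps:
V(E, H) = -2*E/H
(V(5, 4) + 10*4) + 219 = (-2*5/4 + 10*4) + 219 = (-2*5*1/4 + 40) + 219 = (-5/2 + 40) + 219 = 75/2 + 219 = 513/2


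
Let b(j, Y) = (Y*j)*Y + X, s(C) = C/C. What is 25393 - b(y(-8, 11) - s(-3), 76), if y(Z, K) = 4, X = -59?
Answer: 8124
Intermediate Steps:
s(C) = 1
b(j, Y) = -59 + j*Y**2 (b(j, Y) = (Y*j)*Y - 59 = j*Y**2 - 59 = -59 + j*Y**2)
25393 - b(y(-8, 11) - s(-3), 76) = 25393 - (-59 + (4 - 1*1)*76**2) = 25393 - (-59 + (4 - 1)*5776) = 25393 - (-59 + 3*5776) = 25393 - (-59 + 17328) = 25393 - 1*17269 = 25393 - 17269 = 8124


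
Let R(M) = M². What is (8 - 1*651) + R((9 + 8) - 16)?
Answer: -642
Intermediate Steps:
(8 - 1*651) + R((9 + 8) - 16) = (8 - 1*651) + ((9 + 8) - 16)² = (8 - 651) + (17 - 16)² = -643 + 1² = -643 + 1 = -642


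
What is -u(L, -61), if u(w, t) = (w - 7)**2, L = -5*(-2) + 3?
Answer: -36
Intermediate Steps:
L = 13 (L = 10 + 3 = 13)
u(w, t) = (-7 + w)**2
-u(L, -61) = -(-7 + 13)**2 = -1*6**2 = -1*36 = -36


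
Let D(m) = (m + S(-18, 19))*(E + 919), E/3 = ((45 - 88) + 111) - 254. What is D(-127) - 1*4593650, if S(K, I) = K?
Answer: -4645995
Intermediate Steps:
E = -558 (E = 3*(((45 - 88) + 111) - 254) = 3*((-43 + 111) - 254) = 3*(68 - 254) = 3*(-186) = -558)
D(m) = -6498 + 361*m (D(m) = (m - 18)*(-558 + 919) = (-18 + m)*361 = -6498 + 361*m)
D(-127) - 1*4593650 = (-6498 + 361*(-127)) - 1*4593650 = (-6498 - 45847) - 4593650 = -52345 - 4593650 = -4645995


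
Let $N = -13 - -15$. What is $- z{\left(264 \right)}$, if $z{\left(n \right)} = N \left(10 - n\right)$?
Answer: $508$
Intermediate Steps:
$N = 2$ ($N = -13 + 15 = 2$)
$z{\left(n \right)} = 20 - 2 n$ ($z{\left(n \right)} = 2 \left(10 - n\right) = 20 - 2 n$)
$- z{\left(264 \right)} = - (20 - 528) = \left(-1\right) \left(-508\right) = 508$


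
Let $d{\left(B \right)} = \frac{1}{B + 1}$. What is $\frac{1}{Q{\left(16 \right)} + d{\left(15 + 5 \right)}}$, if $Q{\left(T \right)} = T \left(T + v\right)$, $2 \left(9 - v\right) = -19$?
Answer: $\frac{21}{11593} \approx 0.0018114$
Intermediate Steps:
$v = \frac{37}{2}$ ($v = 9 - - \frac{19}{2} = 9 + \frac{19}{2} = \frac{37}{2} \approx 18.5$)
$Q{\left(T \right)} = T \left(\frac{37}{2} + T\right)$ ($Q{\left(T \right)} = T \left(T + \frac{37}{2}\right) = T \left(\frac{37}{2} + T\right)$)
$d{\left(B \right)} = \frac{1}{1 + B}$
$\frac{1}{Q{\left(16 \right)} + d{\left(15 + 5 \right)}} = \frac{1}{\frac{1}{2} \cdot 16 \left(37 + 2 \cdot 16\right) + \frac{1}{1 + \left(15 + 5\right)}} = \frac{1}{\frac{1}{2} \cdot 16 \left(37 + 32\right) + \frac{1}{1 + 20}} = \frac{1}{\frac{1}{2} \cdot 16 \cdot 69 + \frac{1}{21}} = \frac{1}{552 + \frac{1}{21}} = \frac{1}{\frac{11593}{21}} = \frac{21}{11593}$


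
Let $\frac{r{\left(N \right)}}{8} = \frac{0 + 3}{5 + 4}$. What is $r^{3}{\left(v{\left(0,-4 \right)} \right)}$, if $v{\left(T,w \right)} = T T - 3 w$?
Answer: $\frac{512}{27} \approx 18.963$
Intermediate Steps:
$v{\left(T,w \right)} = T^{2} - 3 w$
$r{\left(N \right)} = \frac{8}{3}$ ($r{\left(N \right)} = 8 \frac{0 + 3}{5 + 4} = 8 \cdot \frac{3}{9} = 8 \cdot 3 \cdot \frac{1}{9} = 8 \cdot \frac{1}{3} = \frac{8}{3}$)
$r^{3}{\left(v{\left(0,-4 \right)} \right)} = \left(\frac{8}{3}\right)^{3} = \frac{512}{27}$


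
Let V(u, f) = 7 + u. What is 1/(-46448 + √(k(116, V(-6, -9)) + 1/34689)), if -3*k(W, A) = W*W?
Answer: -537078224/24946261212261 - I*√599702379767/24946261212261 ≈ -2.1529e-5 - 3.1043e-8*I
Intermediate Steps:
k(W, A) = -W²/3 (k(W, A) = -W*W/3 = -W²/3)
1/(-46448 + √(k(116, V(-6, -9)) + 1/34689)) = 1/(-46448 + √(-⅓*116² + 1/34689)) = 1/(-46448 + √(-⅓*13456 + 1/34689)) = 1/(-46448 + √(-13456/3 + 1/34689)) = 1/(-46448 + √(-51863909/11563)) = 1/(-46448 + I*√599702379767/11563)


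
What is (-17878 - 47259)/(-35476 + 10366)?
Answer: 65137/25110 ≈ 2.5941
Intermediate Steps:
(-17878 - 47259)/(-35476 + 10366) = -65137/(-25110) = -65137*(-1/25110) = 65137/25110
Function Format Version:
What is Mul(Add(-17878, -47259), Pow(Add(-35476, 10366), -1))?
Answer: Rational(65137, 25110) ≈ 2.5941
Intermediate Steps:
Mul(Add(-17878, -47259), Pow(Add(-35476, 10366), -1)) = Mul(-65137, Pow(-25110, -1)) = Mul(-65137, Rational(-1, 25110)) = Rational(65137, 25110)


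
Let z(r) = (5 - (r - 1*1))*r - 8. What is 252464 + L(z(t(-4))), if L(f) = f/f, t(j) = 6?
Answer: 252465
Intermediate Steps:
z(r) = -8 + r*(6 - r) (z(r) = (5 - (r - 1))*r - 8 = (5 - (-1 + r))*r - 8 = (5 + (1 - r))*r - 8 = (6 - r)*r - 8 = r*(6 - r) - 8 = -8 + r*(6 - r))
L(f) = 1
252464 + L(z(t(-4))) = 252464 + 1 = 252465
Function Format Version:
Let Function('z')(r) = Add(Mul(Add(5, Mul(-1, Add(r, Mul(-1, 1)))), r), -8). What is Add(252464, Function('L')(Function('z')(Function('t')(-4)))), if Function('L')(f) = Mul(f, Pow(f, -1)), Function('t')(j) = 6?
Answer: 252465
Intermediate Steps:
Function('z')(r) = Add(-8, Mul(r, Add(6, Mul(-1, r)))) (Function('z')(r) = Add(Mul(Add(5, Mul(-1, Add(r, -1))), r), -8) = Add(Mul(Add(5, Mul(-1, Add(-1, r))), r), -8) = Add(Mul(Add(5, Add(1, Mul(-1, r))), r), -8) = Add(Mul(Add(6, Mul(-1, r)), r), -8) = Add(Mul(r, Add(6, Mul(-1, r))), -8) = Add(-8, Mul(r, Add(6, Mul(-1, r)))))
Function('L')(f) = 1
Add(252464, Function('L')(Function('z')(Function('t')(-4)))) = Add(252464, 1) = 252465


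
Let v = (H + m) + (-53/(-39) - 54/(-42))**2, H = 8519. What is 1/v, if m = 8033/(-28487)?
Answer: 2123107623/18101004966188 ≈ 0.00011729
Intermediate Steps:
m = -8033/28487 (m = 8033*(-1/28487) = -8033/28487 ≈ -0.28199)
v = 18101004966188/2123107623 (v = (8519 - 8033/28487) + (-53/(-39) - 54/(-42))**2 = 242672720/28487 + (-53*(-1/39) - 54*(-1/42))**2 = 242672720/28487 + (53/39 + 9/7)**2 = 242672720/28487 + (722/273)**2 = 242672720/28487 + 521284/74529 = 18101004966188/2123107623 ≈ 8525.7)
1/v = 1/(18101004966188/2123107623) = 2123107623/18101004966188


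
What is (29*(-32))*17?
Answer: -15776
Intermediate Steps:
(29*(-32))*17 = -928*17 = -15776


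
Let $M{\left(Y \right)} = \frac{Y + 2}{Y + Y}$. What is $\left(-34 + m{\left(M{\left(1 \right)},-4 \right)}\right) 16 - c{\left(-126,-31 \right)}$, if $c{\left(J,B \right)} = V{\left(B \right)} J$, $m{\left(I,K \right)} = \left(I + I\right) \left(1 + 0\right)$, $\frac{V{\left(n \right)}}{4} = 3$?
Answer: $1016$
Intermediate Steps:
$V{\left(n \right)} = 12$ ($V{\left(n \right)} = 4 \cdot 3 = 12$)
$M{\left(Y \right)} = \frac{2 + Y}{2 Y}$
$m{\left(I,K \right)} = 2 I$ ($m{\left(I,K \right)} = 2 I 1 = 2 I$)
$c{\left(J,B \right)} = 12 J$
$\left(-34 + m{\left(M{\left(1 \right)},-4 \right)}\right) 16 - c{\left(-126,-31 \right)} = \left(-34 + 2 \frac{2 + 1}{2 \cdot 1}\right) 16 - 12 \left(-126\right) = \left(-34 + 2 \cdot \frac{1}{2} \cdot 1 \cdot 3\right) 16 - -1512 = \left(-34 + 2 \cdot \frac{3}{2}\right) 16 + 1512 = \left(-34 + 3\right) 16 + 1512 = \left(-31\right) 16 + 1512 = -496 + 1512 = 1016$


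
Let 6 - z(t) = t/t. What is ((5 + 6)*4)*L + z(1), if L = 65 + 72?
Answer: 6033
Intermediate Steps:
z(t) = 5 (z(t) = 6 - t/t = 6 - 1*1 = 6 - 1 = 5)
L = 137
((5 + 6)*4)*L + z(1) = ((5 + 6)*4)*137 + 5 = (11*4)*137 + 5 = 44*137 + 5 = 6028 + 5 = 6033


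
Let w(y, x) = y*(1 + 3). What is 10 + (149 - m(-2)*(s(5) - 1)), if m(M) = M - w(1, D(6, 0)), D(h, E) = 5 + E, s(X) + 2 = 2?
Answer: 153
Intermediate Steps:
s(X) = 0 (s(X) = -2 + 2 = 0)
w(y, x) = 4*y (w(y, x) = y*4 = 4*y)
m(M) = -4 + M (m(M) = M - 4 = -4 + M)
10 + (149 - m(-2)*(s(5) - 1)) = 10 + (149 - (-4 - 2)*(0 - 1)) = 10 + (149 - (-6)*(-1)) = 10 + (149 - 1*6) = 10 + (149 - 6) = 10 + 143 = 153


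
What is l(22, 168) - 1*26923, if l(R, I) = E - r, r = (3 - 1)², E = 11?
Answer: -26916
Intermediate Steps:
r = 4 (r = 2² = 4)
l(R, I) = 7 (l(R, I) = 11 - 1*4 = 11 - 4 = 7)
l(22, 168) - 1*26923 = 7 - 1*26923 = 7 - 26923 = -26916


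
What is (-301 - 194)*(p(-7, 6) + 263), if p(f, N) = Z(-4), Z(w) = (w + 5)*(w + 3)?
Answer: -129690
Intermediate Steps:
Z(w) = (3 + w)*(5 + w) (Z(w) = (5 + w)*(3 + w) = (3 + w)*(5 + w))
p(f, N) = -1 (p(f, N) = 15 + (-4)**2 + 8*(-4) = 15 + 16 - 32 = -1)
(-301 - 194)*(p(-7, 6) + 263) = (-301 - 194)*(-1 + 263) = -495*262 = -129690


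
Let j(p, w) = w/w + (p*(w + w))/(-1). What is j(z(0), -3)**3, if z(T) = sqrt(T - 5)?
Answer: (1 + 6*I*sqrt(5))**3 ≈ -539.0 - 2374.7*I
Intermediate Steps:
z(T) = sqrt(-5 + T)
j(p, w) = 1 - 2*p*w (j(p, w) = 1 + (p*(2*w))*(-1) = 1 + (2*p*w)*(-1) = 1 - 2*p*w)
j(z(0), -3)**3 = (1 - 2*sqrt(-5 + 0)*(-3))**3 = (1 - 2*sqrt(-5)*(-3))**3 = (1 - 2*I*sqrt(5)*(-3))**3 = (1 + 6*I*sqrt(5))**3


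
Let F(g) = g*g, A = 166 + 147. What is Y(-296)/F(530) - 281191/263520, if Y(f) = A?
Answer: -3945203507/3701138400 ≈ -1.0659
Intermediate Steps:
A = 313
Y(f) = 313
F(g) = g**2
Y(-296)/F(530) - 281191/263520 = 313/(530**2) - 281191/263520 = 313/280900 - 281191*1/263520 = 313*(1/280900) - 281191/263520 = 313/280900 - 281191/263520 = -3945203507/3701138400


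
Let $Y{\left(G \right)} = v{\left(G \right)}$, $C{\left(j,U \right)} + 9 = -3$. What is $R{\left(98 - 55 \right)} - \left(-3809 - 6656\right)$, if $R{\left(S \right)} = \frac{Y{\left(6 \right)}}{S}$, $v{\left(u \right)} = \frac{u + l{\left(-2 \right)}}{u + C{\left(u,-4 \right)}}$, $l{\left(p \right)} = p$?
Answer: $\frac{1349983}{129} \approx 10465.0$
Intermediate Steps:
$C{\left(j,U \right)} = -12$ ($C{\left(j,U \right)} = -9 - 3 = -12$)
$v{\left(u \right)} = \frac{-2 + u}{-12 + u}$ ($v{\left(u \right)} = \frac{u - 2}{u - 12} = \frac{-2 + u}{-12 + u}$)
$Y{\left(G \right)} = \frac{-2 + G}{-12 + G}$
$R{\left(S \right)} = - \frac{2}{3 S}$ ($R{\left(S \right)} = \frac{\frac{1}{-12 + 6} \left(-2 + 6\right)}{S} = \frac{\frac{1}{-6} \cdot 4}{S} = \frac{\left(- \frac{1}{6}\right) 4}{S} = - \frac{2}{3 S}$)
$R{\left(98 - 55 \right)} - \left(-3809 - 6656\right) = - \frac{2}{3 \left(98 - 55\right)} - \left(-3809 - 6656\right) = - \frac{2}{3 \left(98 - 55\right)} - -10465 = - \frac{2}{3 \cdot 43} + 10465 = \left(- \frac{2}{3}\right) \frac{1}{43} + 10465 = - \frac{2}{129} + 10465 = \frac{1349983}{129}$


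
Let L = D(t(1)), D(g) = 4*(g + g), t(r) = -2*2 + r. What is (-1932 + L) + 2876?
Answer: 920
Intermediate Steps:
t(r) = -4 + r
D(g) = 8*g (D(g) = 4*(2*g) = 8*g)
L = -24 (L = 8*(-4 + 1) = 8*(-3) = -24)
(-1932 + L) + 2876 = (-1932 - 24) + 2876 = -1956 + 2876 = 920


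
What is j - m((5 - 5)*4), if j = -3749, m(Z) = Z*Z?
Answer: -3749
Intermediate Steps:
m(Z) = Z²
j - m((5 - 5)*4) = -3749 - ((5 - 5)*4)² = -3749 - (0*4)² = -3749 - 1*0² = -3749 - 1*0 = -3749 + 0 = -3749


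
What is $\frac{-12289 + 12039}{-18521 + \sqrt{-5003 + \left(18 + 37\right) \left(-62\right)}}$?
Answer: $\frac{2315125}{171517927} + \frac{125 i \sqrt{8413}}{171517927} \approx 0.013498 + 6.6846 \cdot 10^{-5} i$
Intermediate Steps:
$\frac{-12289 + 12039}{-18521 + \sqrt{-5003 + \left(18 + 37\right) \left(-62\right)}} = - \frac{250}{-18521 + \sqrt{-5003 + 55 \left(-62\right)}} = - \frac{250}{-18521 + \sqrt{-5003 - 3410}} = - \frac{250}{-18521 + \sqrt{-8413}} = - \frac{250}{-18521 + i \sqrt{8413}}$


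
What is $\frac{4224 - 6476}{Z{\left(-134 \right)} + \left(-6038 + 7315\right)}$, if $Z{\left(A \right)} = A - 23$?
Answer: $- \frac{563}{280} \approx -2.0107$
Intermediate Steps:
$Z{\left(A \right)} = -23 + A$
$\frac{4224 - 6476}{Z{\left(-134 \right)} + \left(-6038 + 7315\right)} = \frac{4224 - 6476}{\left(-23 - 134\right) + \left(-6038 + 7315\right)} = - \frac{2252}{-157 + 1277} = - \frac{2252}{1120} = \left(-2252\right) \frac{1}{1120} = - \frac{563}{280}$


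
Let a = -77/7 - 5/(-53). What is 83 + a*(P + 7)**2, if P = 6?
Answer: -93283/53 ≈ -1760.1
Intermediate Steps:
a = -578/53 (a = -77*1/7 - 5*(-1/53) = -11 + 5/53 = -578/53 ≈ -10.906)
83 + a*(P + 7)**2 = 83 - 578*(6 + 7)**2/53 = 83 - 578/53*13**2 = 83 - 578/53*169 = 83 - 97682/53 = -93283/53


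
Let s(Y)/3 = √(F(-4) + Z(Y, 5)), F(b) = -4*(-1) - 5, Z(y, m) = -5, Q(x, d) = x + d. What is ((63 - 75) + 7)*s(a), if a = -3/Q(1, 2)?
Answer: -15*I*√6 ≈ -36.742*I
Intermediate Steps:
Q(x, d) = d + x
a = -1 (a = -3/(2 + 1) = -3/3 = -3*⅓ = -1)
F(b) = -1 (F(b) = 4 - 5 = -1)
s(Y) = 3*I*√6 (s(Y) = 3*√(-1 - 5) = 3*√(-6) = 3*(I*√6) = 3*I*√6)
((63 - 75) + 7)*s(a) = ((63 - 75) + 7)*(3*I*√6) = (-12 + 7)*(3*I*√6) = -15*I*√6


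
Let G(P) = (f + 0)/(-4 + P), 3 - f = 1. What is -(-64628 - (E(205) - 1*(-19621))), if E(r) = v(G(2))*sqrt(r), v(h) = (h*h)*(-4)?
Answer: 84249 - 4*sqrt(205) ≈ 84192.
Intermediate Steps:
f = 2 (f = 3 - 1*1 = 3 - 1 = 2)
G(P) = 2/(-4 + P) (G(P) = (2 + 0)/(-4 + P) = 2/(-4 + P))
v(h) = -4*h**2 (v(h) = h**2*(-4) = -4*h**2)
E(r) = -4*sqrt(r) (E(r) = (-4*4/(-4 + 2)**2)*sqrt(r) = (-4*1**2)*sqrt(r) = (-4*(-1)**2)*sqrt(r) = (-4*1)*sqrt(r) = -4*sqrt(r))
-(-64628 - (E(205) - 1*(-19621))) = -(-64628 - (-4*sqrt(205) - 1*(-19621))) = -(-64628 - (-4*sqrt(205) + 19621)) = -(-64628 - (19621 - 4*sqrt(205))) = -(-64628 + (-19621 + 4*sqrt(205))) = -(-84249 + 4*sqrt(205)) = 84249 - 4*sqrt(205)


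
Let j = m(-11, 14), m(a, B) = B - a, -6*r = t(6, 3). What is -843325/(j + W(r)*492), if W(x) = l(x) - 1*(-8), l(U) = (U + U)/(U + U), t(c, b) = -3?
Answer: -13825/73 ≈ -189.38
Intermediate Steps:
r = ½ (r = -⅙*(-3) = ½ ≈ 0.50000)
j = 25 (j = 14 - 1*(-11) = 14 + 11 = 25)
l(U) = 1 (l(U) = (2*U)/((2*U)) = (2*U)*(1/(2*U)) = 1)
W(x) = 9 (W(x) = 1 - 1*(-8) = 1 + 8 = 9)
-843325/(j + W(r)*492) = -843325/(25 + 9*492) = -843325/(25 + 4428) = -843325/4453 = -843325*1/4453 = -13825/73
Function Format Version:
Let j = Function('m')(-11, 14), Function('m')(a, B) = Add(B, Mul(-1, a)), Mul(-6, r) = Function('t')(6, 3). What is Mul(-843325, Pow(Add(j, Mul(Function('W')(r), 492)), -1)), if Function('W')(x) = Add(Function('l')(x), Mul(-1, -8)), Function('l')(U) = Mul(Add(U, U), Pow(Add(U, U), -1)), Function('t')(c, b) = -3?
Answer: Rational(-13825, 73) ≈ -189.38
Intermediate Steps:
r = Rational(1, 2) (r = Mul(Rational(-1, 6), -3) = Rational(1, 2) ≈ 0.50000)
j = 25 (j = Add(14, Mul(-1, -11)) = Add(14, 11) = 25)
Function('l')(U) = 1 (Function('l')(U) = Mul(Mul(2, U), Pow(Mul(2, U), -1)) = Mul(Mul(2, U), Mul(Rational(1, 2), Pow(U, -1))) = 1)
Function('W')(x) = 9 (Function('W')(x) = Add(1, Mul(-1, -8)) = Add(1, 8) = 9)
Mul(-843325, Pow(Add(j, Mul(Function('W')(r), 492)), -1)) = Mul(-843325, Pow(Add(25, Mul(9, 492)), -1)) = Mul(-843325, Pow(Add(25, 4428), -1)) = Mul(-843325, Pow(4453, -1)) = Mul(-843325, Rational(1, 4453)) = Rational(-13825, 73)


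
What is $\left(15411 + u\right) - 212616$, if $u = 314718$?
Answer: $117513$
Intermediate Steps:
$\left(15411 + u\right) - 212616 = \left(15411 + 314718\right) - 212616 = 330129 - 212616 = 117513$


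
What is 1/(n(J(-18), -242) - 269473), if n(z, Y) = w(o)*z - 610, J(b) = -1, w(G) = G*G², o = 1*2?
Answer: -1/270091 ≈ -3.7025e-6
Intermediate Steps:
o = 2
w(G) = G³
n(z, Y) = -610 + 8*z (n(z, Y) = 2³*z - 610 = 8*z - 610 = -610 + 8*z)
1/(n(J(-18), -242) - 269473) = 1/((-610 + 8*(-1)) - 269473) = 1/((-610 - 8) - 269473) = 1/(-618 - 269473) = 1/(-270091) = -1/270091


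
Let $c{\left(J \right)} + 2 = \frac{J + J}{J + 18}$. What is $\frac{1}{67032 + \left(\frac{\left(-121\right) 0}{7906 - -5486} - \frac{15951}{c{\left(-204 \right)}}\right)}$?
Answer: $- \frac{2}{30763} \approx -6.5013 \cdot 10^{-5}$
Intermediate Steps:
$c{\left(J \right)} = -2 + \frac{2 J}{18 + J}$ ($c{\left(J \right)} = -2 + \frac{J + J}{J + 18} = -2 + \frac{2 J}{18 + J}$)
$\frac{1}{67032 + \left(\frac{\left(-121\right) 0}{7906 - -5486} - \frac{15951}{c{\left(-204 \right)}}\right)} = \frac{1}{67032 + \left(\frac{\left(-121\right) 0}{7906 - -5486} - \frac{15951}{\left(-36\right) \frac{1}{18 - 204}}\right)} = \frac{1}{67032 + \left(\frac{0}{7906 + 5486} - \frac{15951}{\left(-36\right) \frac{1}{-186}}\right)} = \frac{1}{67032 + \left(\frac{0}{13392} - \frac{15951}{\left(-36\right) \left(- \frac{1}{186}\right)}\right)} = \frac{1}{67032 + \left(0 \cdot \frac{1}{13392} - \frac{15951}{\frac{6}{31}}\right)} = \frac{1}{67032 + \left(0 - \frac{164827}{2}\right)} = \frac{1}{67032 - \frac{164827}{2}} = \frac{1}{- \frac{30763}{2}} = - \frac{2}{30763}$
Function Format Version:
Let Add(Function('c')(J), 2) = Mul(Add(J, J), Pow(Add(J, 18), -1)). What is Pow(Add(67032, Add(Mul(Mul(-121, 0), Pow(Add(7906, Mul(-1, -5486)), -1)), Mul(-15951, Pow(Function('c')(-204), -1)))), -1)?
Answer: Rational(-2, 30763) ≈ -6.5013e-5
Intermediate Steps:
Function('c')(J) = Add(-2, Mul(2, J, Pow(Add(18, J), -1))) (Function('c')(J) = Add(-2, Mul(Add(J, J), Pow(Add(J, 18), -1))) = Add(-2, Mul(Mul(2, J), Pow(Add(18, J), -1))) = Add(-2, Mul(2, J, Pow(Add(18, J), -1))))
Pow(Add(67032, Add(Mul(Mul(-121, 0), Pow(Add(7906, Mul(-1, -5486)), -1)), Mul(-15951, Pow(Function('c')(-204), -1)))), -1) = Pow(Add(67032, Add(Mul(Mul(-121, 0), Pow(Add(7906, Mul(-1, -5486)), -1)), Mul(-15951, Pow(Mul(-36, Pow(Add(18, -204), -1)), -1)))), -1) = Pow(Add(67032, Add(Mul(0, Pow(Add(7906, 5486), -1)), Mul(-15951, Pow(Mul(-36, Pow(-186, -1)), -1)))), -1) = Pow(Add(67032, Add(Mul(0, Pow(13392, -1)), Mul(-15951, Pow(Mul(-36, Rational(-1, 186)), -1)))), -1) = Pow(Add(67032, Add(Mul(0, Rational(1, 13392)), Mul(-15951, Pow(Rational(6, 31), -1)))), -1) = Pow(Add(67032, Add(0, Mul(-15951, Rational(31, 6)))), -1) = Pow(Add(67032, Add(0, Rational(-164827, 2))), -1) = Pow(Add(67032, Rational(-164827, 2)), -1) = Pow(Rational(-30763, 2), -1) = Rational(-2, 30763)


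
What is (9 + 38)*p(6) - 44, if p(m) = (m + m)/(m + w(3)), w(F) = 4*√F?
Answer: -326 + 188*√3 ≈ -0.37445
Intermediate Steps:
p(m) = 2*m/(m + 4*√3) (p(m) = (m + m)/(m + 4*√3) = (2*m)/(m + 4*√3) = 2*m/(m + 4*√3))
(9 + 38)*p(6) - 44 = (9 + 38)*(2*6/(6 + 4*√3)) - 44 = 47*(12/(6 + 4*√3)) - 44 = 564/(6 + 4*√3) - 44 = -44 + 564/(6 + 4*√3)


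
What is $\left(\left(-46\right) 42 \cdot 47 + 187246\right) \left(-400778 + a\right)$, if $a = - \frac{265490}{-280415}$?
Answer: $- \frac{2167705566224392}{56083} \approx -3.8652 \cdot 10^{10}$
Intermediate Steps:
$a = \frac{53098}{56083}$ ($a = \left(-265490\right) \left(- \frac{1}{280415}\right) = \frac{53098}{56083} \approx 0.94678$)
$\left(\left(-46\right) 42 \cdot 47 + 187246\right) \left(-400778 + a\right) = \left(\left(-46\right) 42 \cdot 47 + 187246\right) \left(-400778 + \frac{53098}{56083}\right) = \left(\left(-1932\right) 47 + 187246\right) \left(- \frac{22476779476}{56083}\right) = \left(-90804 + 187246\right) \left(- \frac{22476779476}{56083}\right) = 96442 \left(- \frac{22476779476}{56083}\right) = - \frac{2167705566224392}{56083}$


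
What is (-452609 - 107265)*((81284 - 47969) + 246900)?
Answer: -156885092910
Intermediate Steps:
(-452609 - 107265)*((81284 - 47969) + 246900) = -559874*(33315 + 246900) = -559874*280215 = -156885092910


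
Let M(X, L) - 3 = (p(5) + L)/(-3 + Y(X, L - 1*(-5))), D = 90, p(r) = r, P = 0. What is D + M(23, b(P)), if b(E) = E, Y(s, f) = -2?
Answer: 92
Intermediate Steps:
M(X, L) = 2 - L/5 (M(X, L) = 3 + (5 + L)/(-3 - 2) = 3 + (5 + L)/(-5) = 3 + (5 + L)*(-⅕) = 3 + (-1 - L/5) = 2 - L/5)
D + M(23, b(P)) = 90 + (2 - ⅕*0) = 90 + (2 + 0) = 90 + 2 = 92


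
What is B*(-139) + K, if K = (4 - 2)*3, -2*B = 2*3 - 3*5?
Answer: -1239/2 ≈ -619.50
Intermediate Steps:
B = 9/2 (B = -(2*3 - 3*5)/2 = -(6 - 15)/2 = -½*(-9) = 9/2 ≈ 4.5000)
K = 6 (K = 2*3 = 6)
B*(-139) + K = (9/2)*(-139) + 6 = -1251/2 + 6 = -1239/2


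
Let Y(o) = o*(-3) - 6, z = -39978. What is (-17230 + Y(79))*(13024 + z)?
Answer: 470967242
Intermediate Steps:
Y(o) = -6 - 3*o (Y(o) = -3*o - 6 = -6 - 3*o)
(-17230 + Y(79))*(13024 + z) = (-17230 + (-6 - 3*79))*(13024 - 39978) = (-17230 + (-6 - 237))*(-26954) = (-17230 - 243)*(-26954) = -17473*(-26954) = 470967242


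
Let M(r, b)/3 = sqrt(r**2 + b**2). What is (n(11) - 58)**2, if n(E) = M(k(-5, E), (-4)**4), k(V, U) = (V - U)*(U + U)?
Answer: 1708324 - 11136*sqrt(185) ≈ 1.5569e+6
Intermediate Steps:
k(V, U) = 2*U*(V - U) (k(V, U) = (V - U)*(2*U) = 2*U*(V - U))
M(r, b) = 3*sqrt(b**2 + r**2) (M(r, b) = 3*sqrt(r**2 + b**2) = 3*sqrt(b**2 + r**2))
n(E) = 3*sqrt(65536 + 4*E**2*(-5 - E)**2) (n(E) = 3*sqrt(((-4)**4)**2 + (2*E*(-5 - E))**2) = 3*sqrt(256**2 + 4*E**2*(-5 - E)**2) = 3*sqrt(65536 + 4*E**2*(-5 - E)**2))
(n(11) - 58)**2 = (6*sqrt(16384 + 11**2*(5 + 11)**2) - 58)**2 = (6*sqrt(16384 + 121*16**2) - 58)**2 = (6*sqrt(16384 + 121*256) - 58)**2 = (6*sqrt(16384 + 30976) - 58)**2 = (6*sqrt(47360) - 58)**2 = (6*(16*sqrt(185)) - 58)**2 = (96*sqrt(185) - 58)**2 = (-58 + 96*sqrt(185))**2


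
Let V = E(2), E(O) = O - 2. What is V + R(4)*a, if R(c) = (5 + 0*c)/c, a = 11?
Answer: 55/4 ≈ 13.750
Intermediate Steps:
E(O) = -2 + O
V = 0 (V = -2 + 2 = 0)
R(c) = 5/c (R(c) = (5 + 0)/c = 5/c)
V + R(4)*a = 0 + (5/4)*11 = 0 + 55/4 = 55/4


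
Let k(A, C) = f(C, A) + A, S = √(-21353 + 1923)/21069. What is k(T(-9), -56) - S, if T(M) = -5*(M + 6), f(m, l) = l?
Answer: 30 - I*√19430/21069 ≈ 30.0 - 0.006616*I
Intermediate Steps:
S = I*√19430/21069 (S = √(-19430)*(1/21069) = (I*√19430)*(1/21069) = I*√19430/21069 ≈ 0.006616*I)
T(M) = -30 - 5*M (T(M) = -5*(6 + M) = -30 - 5*M)
k(A, C) = 2*A (k(A, C) = A + A = 2*A)
k(T(-9), -56) - S = 2*(-30 - 5*(-9)) - I*√19430/21069 = 2*(-30 + 45) - I*√19430/21069 = 2*15 - I*√19430/21069 = 30 - I*√19430/21069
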